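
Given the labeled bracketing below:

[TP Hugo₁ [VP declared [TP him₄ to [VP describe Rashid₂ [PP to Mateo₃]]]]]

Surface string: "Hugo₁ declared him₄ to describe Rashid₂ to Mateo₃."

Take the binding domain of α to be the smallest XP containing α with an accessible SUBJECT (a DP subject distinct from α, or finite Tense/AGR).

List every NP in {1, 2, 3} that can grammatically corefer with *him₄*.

none

*him* is a pronoun, so Principle B applies: it must be free in its binding domain.
Binding domain of *him₄*: the matrix TP, whose subject is Hugo₁.
*Hugo₁* c-commands the pronoun within its binding domain → coindexation would violate Principle B.
*Rashid₂*: the pronoun c-commands this R-expression → coindexation would violate Principle C on *Rashid₂*.
*Mateo₃*: the pronoun c-commands this R-expression → coindexation would violate Principle C on *Mateo₃*.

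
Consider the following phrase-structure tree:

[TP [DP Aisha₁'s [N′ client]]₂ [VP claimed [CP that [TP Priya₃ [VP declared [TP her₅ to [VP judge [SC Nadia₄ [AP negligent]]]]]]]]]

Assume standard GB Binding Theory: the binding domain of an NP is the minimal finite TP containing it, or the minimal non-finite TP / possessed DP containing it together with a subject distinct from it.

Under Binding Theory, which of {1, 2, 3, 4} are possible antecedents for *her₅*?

{1, 2}

*her* is a pronoun, so Principle B applies: it must be free in its binding domain.
Binding domain of *her₅*: the embedded TP, whose subject is Priya₃.
*Aisha₁* and the pronoun do not c-command one another → neither Principle B nor Principle C is at stake; coindexation permitted.
*[Aisha₁'s client]₂* c-commands the pronoun but from outside its binding domain, and is not c-commanded by it → coindexation permitted.
*Priya₃* c-commands the pronoun within its binding domain → coindexation would violate Principle B.
*Nadia₄*: the pronoun c-commands this R-expression → coindexation would violate Principle C on *Nadia₄*.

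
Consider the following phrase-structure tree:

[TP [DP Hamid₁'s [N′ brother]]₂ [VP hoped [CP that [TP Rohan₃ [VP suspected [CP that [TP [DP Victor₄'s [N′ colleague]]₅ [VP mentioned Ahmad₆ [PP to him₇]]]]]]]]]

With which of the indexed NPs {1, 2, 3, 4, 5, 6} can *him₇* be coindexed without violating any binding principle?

{1, 2, 3, 4}

*him* is a pronoun, so Principle B applies: it must be free in its binding domain.
Binding domain of *him₇*: the embedded TP, whose subject is [Victor₄'s colleague]₅.
*Hamid₁* and the pronoun do not c-command one another → neither Principle B nor Principle C is at stake; coindexation permitted.
*[Hamid₁'s brother]₂* c-commands the pronoun but from outside its binding domain, and is not c-commanded by it → coindexation permitted.
*Rohan₃* c-commands the pronoun but from outside its binding domain, and is not c-commanded by it → coindexation permitted.
*Victor₄* and the pronoun do not c-command one another → neither Principle B nor Principle C is at stake; coindexation permitted.
*[Victor₄'s colleague]₅* c-commands the pronoun within its binding domain → coindexation would violate Principle B.
*Ahmad₆* c-commands the pronoun within its binding domain → coindexation would violate Principle B.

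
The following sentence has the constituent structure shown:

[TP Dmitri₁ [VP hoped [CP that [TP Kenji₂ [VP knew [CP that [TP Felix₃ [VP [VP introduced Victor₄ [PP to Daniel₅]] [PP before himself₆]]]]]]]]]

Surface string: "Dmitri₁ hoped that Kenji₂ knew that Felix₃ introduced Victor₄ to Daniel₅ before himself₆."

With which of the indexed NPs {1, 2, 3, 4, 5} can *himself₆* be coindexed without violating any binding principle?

{3}

*himself* is an anaphor, so Principle A applies: it must be bound in its binding domain.
Binding domain of *himself₆*: the embedded TP, whose subject is Felix₃.
*Dmitri₁* c-commands the anaphor but is outside its binding domain → cannot satisfy Principle A.
*Kenji₂* c-commands the anaphor but is outside its binding domain → cannot satisfy Principle A.
*Felix₃* c-commands the anaphor within its binding domain → licit binder.
*Victor₄* does not c-command the anaphor → cannot bind it.
*Daniel₅* does not c-command the anaphor → cannot bind it.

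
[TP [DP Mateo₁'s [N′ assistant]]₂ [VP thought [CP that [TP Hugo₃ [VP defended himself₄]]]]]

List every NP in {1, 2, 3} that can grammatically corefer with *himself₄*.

{3}

*himself* is an anaphor, so Principle A applies: it must be bound in its binding domain.
Binding domain of *himself₄*: the embedded TP, whose subject is Hugo₃.
*Mateo₁* does not c-command the anaphor → cannot bind it.
*[Mateo₁'s assistant]₂* c-commands the anaphor but is outside its binding domain → cannot satisfy Principle A.
*Hugo₃* c-commands the anaphor within its binding domain → licit binder.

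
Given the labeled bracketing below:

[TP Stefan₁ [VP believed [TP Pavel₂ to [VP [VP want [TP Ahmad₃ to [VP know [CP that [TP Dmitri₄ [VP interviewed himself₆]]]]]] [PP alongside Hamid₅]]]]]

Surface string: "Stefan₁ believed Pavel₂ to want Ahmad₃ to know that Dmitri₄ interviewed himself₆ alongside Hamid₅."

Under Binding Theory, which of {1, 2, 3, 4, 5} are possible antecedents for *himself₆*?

*himself* is an anaphor, so Principle A applies: it must be bound in its binding domain.
Binding domain of *himself₆*: the embedded TP, whose subject is Dmitri₄.
*Stefan₁* c-commands the anaphor but is outside its binding domain → cannot satisfy Principle A.
*Pavel₂* c-commands the anaphor but is outside its binding domain → cannot satisfy Principle A.
*Ahmad₃* c-commands the anaphor but is outside its binding domain → cannot satisfy Principle A.
*Dmitri₄* c-commands the anaphor within its binding domain → licit binder.
*Hamid₅* does not c-command the anaphor → cannot bind it.

{4}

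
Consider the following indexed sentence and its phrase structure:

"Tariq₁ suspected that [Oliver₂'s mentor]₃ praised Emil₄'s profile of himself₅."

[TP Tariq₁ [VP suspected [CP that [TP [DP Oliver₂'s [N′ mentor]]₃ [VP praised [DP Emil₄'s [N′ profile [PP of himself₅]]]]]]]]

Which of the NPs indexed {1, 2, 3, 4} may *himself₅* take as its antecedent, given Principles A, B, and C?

{4}

*himself* is an anaphor, so Principle A applies: it must be bound in its binding domain.
Binding domain of *himself₅*: the possessed DP, whose subject is Emil₄.
*Tariq₁* c-commands the anaphor but is outside its binding domain → cannot satisfy Principle A.
*Oliver₂* does not c-command the anaphor → cannot bind it.
*[Oliver₂'s mentor]₃* c-commands the anaphor but is outside its binding domain → cannot satisfy Principle A.
*Emil₄* c-commands the anaphor within its binding domain → licit binder.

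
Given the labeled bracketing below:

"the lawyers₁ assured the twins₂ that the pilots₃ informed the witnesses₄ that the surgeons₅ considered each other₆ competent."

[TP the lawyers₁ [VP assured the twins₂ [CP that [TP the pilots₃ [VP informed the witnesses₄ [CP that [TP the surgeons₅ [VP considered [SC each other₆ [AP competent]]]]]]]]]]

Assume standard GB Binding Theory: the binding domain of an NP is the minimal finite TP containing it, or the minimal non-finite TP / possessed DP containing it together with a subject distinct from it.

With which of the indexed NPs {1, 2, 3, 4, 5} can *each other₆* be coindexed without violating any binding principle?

*each other* is an anaphor, so Principle A applies: it must be bound in its binding domain.
Binding domain of *each other₆*: the embedded TP, whose subject is the surgeons₅.
*the lawyers₁* c-commands the anaphor but is outside its binding domain → cannot satisfy Principle A.
*the twins₂* c-commands the anaphor but is outside its binding domain → cannot satisfy Principle A.
*the pilots₃* c-commands the anaphor but is outside its binding domain → cannot satisfy Principle A.
*the witnesses₄* c-commands the anaphor but is outside its binding domain → cannot satisfy Principle A.
*the surgeons₅* c-commands the anaphor within its binding domain → licit binder.

{5}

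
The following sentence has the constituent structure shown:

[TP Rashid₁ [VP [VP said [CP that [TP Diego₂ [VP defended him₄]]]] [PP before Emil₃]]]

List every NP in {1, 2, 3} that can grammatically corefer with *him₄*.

*him* is a pronoun, so Principle B applies: it must be free in its binding domain.
Binding domain of *him₄*: the embedded TP, whose subject is Diego₂.
*Rashid₁* c-commands the pronoun but from outside its binding domain, and is not c-commanded by it → coindexation permitted.
*Diego₂* c-commands the pronoun within its binding domain → coindexation would violate Principle B.
*Emil₃* and the pronoun do not c-command one another → neither Principle B nor Principle C is at stake; coindexation permitted.

{1, 3}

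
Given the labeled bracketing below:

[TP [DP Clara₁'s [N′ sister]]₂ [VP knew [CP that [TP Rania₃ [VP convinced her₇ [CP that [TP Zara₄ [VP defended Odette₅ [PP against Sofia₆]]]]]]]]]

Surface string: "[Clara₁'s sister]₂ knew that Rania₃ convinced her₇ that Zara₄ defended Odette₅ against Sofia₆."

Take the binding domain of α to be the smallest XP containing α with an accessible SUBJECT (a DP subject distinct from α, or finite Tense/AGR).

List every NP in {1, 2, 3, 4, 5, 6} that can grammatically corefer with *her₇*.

*her* is a pronoun, so Principle B applies: it must be free in its binding domain.
Binding domain of *her₇*: the embedded TP, whose subject is Rania₃.
*Clara₁* and the pronoun do not c-command one another → neither Principle B nor Principle C is at stake; coindexation permitted.
*[Clara₁'s sister]₂* c-commands the pronoun but from outside its binding domain, and is not c-commanded by it → coindexation permitted.
*Rania₃* c-commands the pronoun within its binding domain → coindexation would violate Principle B.
*Zara₄*: the pronoun c-commands this R-expression → coindexation would violate Principle C on *Zara₄*.
*Odette₅*: the pronoun c-commands this R-expression → coindexation would violate Principle C on *Odette₅*.
*Sofia₆*: the pronoun c-commands this R-expression → coindexation would violate Principle C on *Sofia₆*.

{1, 2}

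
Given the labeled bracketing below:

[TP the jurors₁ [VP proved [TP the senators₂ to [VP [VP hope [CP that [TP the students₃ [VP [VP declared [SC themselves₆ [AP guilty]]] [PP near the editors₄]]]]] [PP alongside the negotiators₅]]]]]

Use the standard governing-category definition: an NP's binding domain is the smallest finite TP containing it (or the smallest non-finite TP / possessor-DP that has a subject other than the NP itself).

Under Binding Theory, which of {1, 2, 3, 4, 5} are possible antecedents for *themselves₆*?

*themselves* is an anaphor, so Principle A applies: it must be bound in its binding domain.
Binding domain of *themselves₆*: the embedded TP, whose subject is the students₃.
*the jurors₁* c-commands the anaphor but is outside its binding domain → cannot satisfy Principle A.
*the senators₂* c-commands the anaphor but is outside its binding domain → cannot satisfy Principle A.
*the students₃* c-commands the anaphor within its binding domain → licit binder.
*the editors₄* does not c-command the anaphor → cannot bind it.
*the negotiators₅* does not c-command the anaphor → cannot bind it.

{3}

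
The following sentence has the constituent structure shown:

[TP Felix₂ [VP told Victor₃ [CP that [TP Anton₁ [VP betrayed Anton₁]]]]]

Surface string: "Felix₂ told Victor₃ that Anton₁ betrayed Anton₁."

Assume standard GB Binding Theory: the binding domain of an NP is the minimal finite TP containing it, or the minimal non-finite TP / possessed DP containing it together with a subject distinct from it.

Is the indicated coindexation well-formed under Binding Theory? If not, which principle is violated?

The two coindexed NPs are *Anton₁* (the higher occurrence) and *Anton₁* (the lower occurrence).
*Anton₁* (the lower occurrence) is an R-expression. Principle C requires it to be free everywhere.
*Anton₁* (the higher occurrence) c-commands it and carries the same index.
The R-expression is bound → Principle C violation.

Principle C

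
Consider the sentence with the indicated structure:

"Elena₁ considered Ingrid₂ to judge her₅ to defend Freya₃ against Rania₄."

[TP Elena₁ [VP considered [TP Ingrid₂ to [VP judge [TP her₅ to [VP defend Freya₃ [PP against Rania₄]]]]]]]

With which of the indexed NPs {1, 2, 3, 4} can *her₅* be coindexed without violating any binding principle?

*her* is a pronoun, so Principle B applies: it must be free in its binding domain.
Binding domain of *her₅*: the embedded TP, whose subject is Ingrid₂.
*Elena₁* c-commands the pronoun but from outside its binding domain, and is not c-commanded by it → coindexation permitted.
*Ingrid₂* c-commands the pronoun within its binding domain → coindexation would violate Principle B.
*Freya₃*: the pronoun c-commands this R-expression → coindexation would violate Principle C on *Freya₃*.
*Rania₄*: the pronoun c-commands this R-expression → coindexation would violate Principle C on *Rania₄*.

{1}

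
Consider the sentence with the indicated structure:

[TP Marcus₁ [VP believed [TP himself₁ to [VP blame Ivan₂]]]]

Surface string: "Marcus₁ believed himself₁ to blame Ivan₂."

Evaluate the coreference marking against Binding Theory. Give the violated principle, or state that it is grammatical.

grammatical

The two coindexed NPs are *Marcus₁* and *himself₁*.
*himself₁* is an anaphor; its binding domain is the matrix TP, whose subject is Marcus₁. *Marcus₁* c-commands it within that domain and shares its index, so Principle A is satisfied.
*Marcus₁* is an R-expression; *himself₁* does not c-command it, and no other NP shares its index, so Principle C is satisfied.
All principles are respected.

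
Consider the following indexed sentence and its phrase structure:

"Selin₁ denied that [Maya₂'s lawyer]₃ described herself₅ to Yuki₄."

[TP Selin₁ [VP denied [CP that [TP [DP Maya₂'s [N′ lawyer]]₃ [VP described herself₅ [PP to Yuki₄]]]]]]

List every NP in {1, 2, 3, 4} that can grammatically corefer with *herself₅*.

{3}

*herself* is an anaphor, so Principle A applies: it must be bound in its binding domain.
Binding domain of *herself₅*: the embedded TP, whose subject is [Maya₂'s lawyer]₃.
*Selin₁* c-commands the anaphor but is outside its binding domain → cannot satisfy Principle A.
*Maya₂* does not c-command the anaphor → cannot bind it.
*[Maya₂'s lawyer]₃* c-commands the anaphor within its binding domain → licit binder.
*Yuki₄* does not c-command the anaphor → cannot bind it.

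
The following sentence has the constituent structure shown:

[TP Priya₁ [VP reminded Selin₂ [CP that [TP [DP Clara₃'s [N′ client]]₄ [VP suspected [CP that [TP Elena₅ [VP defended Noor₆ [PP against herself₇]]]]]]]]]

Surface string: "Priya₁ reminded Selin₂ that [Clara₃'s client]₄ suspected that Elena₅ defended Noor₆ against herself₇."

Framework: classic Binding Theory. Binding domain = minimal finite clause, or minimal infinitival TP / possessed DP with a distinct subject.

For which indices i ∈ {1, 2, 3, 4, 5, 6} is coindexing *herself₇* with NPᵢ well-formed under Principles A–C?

*herself* is an anaphor, so Principle A applies: it must be bound in its binding domain.
Binding domain of *herself₇*: the embedded TP, whose subject is Elena₅.
*Priya₁* c-commands the anaphor but is outside its binding domain → cannot satisfy Principle A.
*Selin₂* c-commands the anaphor but is outside its binding domain → cannot satisfy Principle A.
*Clara₃* does not c-command the anaphor → cannot bind it.
*[Clara₃'s client]₄* c-commands the anaphor but is outside its binding domain → cannot satisfy Principle A.
*Elena₅* c-commands the anaphor within its binding domain → licit binder.
*Noor₆* c-commands the anaphor within its binding domain → licit binder.

{5, 6}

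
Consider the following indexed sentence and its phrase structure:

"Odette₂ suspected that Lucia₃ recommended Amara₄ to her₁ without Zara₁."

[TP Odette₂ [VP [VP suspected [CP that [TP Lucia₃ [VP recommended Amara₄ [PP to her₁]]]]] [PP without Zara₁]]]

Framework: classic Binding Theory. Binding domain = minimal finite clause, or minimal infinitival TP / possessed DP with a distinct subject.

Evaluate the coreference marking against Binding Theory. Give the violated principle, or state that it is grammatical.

The two coindexed NPs are *Zara₁* and *her₁*.
*her₁* is a pronoun; its binding domain is the embedded TP, whose subject is Lucia₃. Within that domain it is c-commanded only by *Lucia₃*, *Amara₄*, which carry a different index — the pronoun is free locally, so Principle B holds.
*Zara₁* is an R-expression; *her₁* does not c-command it, and no other NP shares its index, so Principle C is satisfied.
All principles are respected.

grammatical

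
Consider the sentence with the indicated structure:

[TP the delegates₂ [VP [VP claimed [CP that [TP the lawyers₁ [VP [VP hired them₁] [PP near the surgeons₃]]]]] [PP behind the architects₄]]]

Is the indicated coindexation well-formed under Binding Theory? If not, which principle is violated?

Principle B

The two coindexed NPs are *the lawyers₁* and *them₁*.
*them₁* is a pronoun. Its binding domain is the embedded TP, whose subject is the lawyers₁.
*the lawyers₁* c-commands it within that domain and carries the same index.
The pronoun is locally bound → Principle B violation.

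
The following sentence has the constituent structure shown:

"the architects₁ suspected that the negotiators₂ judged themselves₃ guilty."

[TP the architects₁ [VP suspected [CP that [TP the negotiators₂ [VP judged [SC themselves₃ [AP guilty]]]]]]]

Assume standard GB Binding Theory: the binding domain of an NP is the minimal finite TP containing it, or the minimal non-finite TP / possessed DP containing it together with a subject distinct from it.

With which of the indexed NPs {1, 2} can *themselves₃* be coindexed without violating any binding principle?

*themselves* is an anaphor, so Principle A applies: it must be bound in its binding domain.
Binding domain of *themselves₃*: the embedded TP, whose subject is the negotiators₂.
*the architects₁* c-commands the anaphor but is outside its binding domain → cannot satisfy Principle A.
*the negotiators₂* c-commands the anaphor within its binding domain → licit binder.

{2}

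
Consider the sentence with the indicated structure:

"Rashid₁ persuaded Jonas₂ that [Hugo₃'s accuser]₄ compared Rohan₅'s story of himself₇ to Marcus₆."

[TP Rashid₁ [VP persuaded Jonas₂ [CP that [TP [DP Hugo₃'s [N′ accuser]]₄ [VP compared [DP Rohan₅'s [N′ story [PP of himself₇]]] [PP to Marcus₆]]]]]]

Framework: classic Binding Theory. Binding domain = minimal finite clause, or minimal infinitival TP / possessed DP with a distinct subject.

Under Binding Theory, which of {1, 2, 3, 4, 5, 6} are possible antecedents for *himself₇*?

{5}

*himself* is an anaphor, so Principle A applies: it must be bound in its binding domain.
Binding domain of *himself₇*: the possessed DP, whose subject is Rohan₅.
*Rashid₁* c-commands the anaphor but is outside its binding domain → cannot satisfy Principle A.
*Jonas₂* c-commands the anaphor but is outside its binding domain → cannot satisfy Principle A.
*Hugo₃* does not c-command the anaphor → cannot bind it.
*[Hugo₃'s accuser]₄* c-commands the anaphor but is outside its binding domain → cannot satisfy Principle A.
*Rohan₅* c-commands the anaphor within its binding domain → licit binder.
*Marcus₆* does not c-command the anaphor → cannot bind it.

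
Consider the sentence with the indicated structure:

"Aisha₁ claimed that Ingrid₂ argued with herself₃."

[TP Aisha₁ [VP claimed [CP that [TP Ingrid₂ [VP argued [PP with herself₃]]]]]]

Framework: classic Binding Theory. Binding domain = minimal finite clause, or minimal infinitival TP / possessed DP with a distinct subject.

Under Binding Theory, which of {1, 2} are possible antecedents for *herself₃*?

*herself* is an anaphor, so Principle A applies: it must be bound in its binding domain.
Binding domain of *herself₃*: the embedded TP, whose subject is Ingrid₂.
*Aisha₁* c-commands the anaphor but is outside its binding domain → cannot satisfy Principle A.
*Ingrid₂* c-commands the anaphor within its binding domain → licit binder.

{2}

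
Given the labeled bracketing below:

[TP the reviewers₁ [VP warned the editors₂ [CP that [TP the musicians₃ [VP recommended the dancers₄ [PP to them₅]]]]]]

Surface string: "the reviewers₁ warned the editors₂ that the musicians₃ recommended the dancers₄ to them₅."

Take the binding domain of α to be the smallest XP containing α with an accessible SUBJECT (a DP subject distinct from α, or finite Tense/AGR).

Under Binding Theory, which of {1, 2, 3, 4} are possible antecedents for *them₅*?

*them* is a pronoun, so Principle B applies: it must be free in its binding domain.
Binding domain of *them₅*: the embedded TP, whose subject is the musicians₃.
*the reviewers₁* c-commands the pronoun but from outside its binding domain, and is not c-commanded by it → coindexation permitted.
*the editors₂* c-commands the pronoun but from outside its binding domain, and is not c-commanded by it → coindexation permitted.
*the musicians₃* c-commands the pronoun within its binding domain → coindexation would violate Principle B.
*the dancers₄* c-commands the pronoun within its binding domain → coindexation would violate Principle B.

{1, 2}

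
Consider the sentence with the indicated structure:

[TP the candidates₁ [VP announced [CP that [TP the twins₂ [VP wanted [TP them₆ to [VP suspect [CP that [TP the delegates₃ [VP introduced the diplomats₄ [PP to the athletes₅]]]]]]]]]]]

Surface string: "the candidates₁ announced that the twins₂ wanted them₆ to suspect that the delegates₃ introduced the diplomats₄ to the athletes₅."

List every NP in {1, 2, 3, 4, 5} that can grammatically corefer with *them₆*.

{1}

*them* is a pronoun, so Principle B applies: it must be free in its binding domain.
Binding domain of *them₆*: the embedded TP, whose subject is the twins₂.
*the candidates₁* c-commands the pronoun but from outside its binding domain, and is not c-commanded by it → coindexation permitted.
*the twins₂* c-commands the pronoun within its binding domain → coindexation would violate Principle B.
*the delegates₃*: the pronoun c-commands this R-expression → coindexation would violate Principle C on *the delegates₃*.
*the diplomats₄*: the pronoun c-commands this R-expression → coindexation would violate Principle C on *the diplomats₄*.
*the athletes₅*: the pronoun c-commands this R-expression → coindexation would violate Principle C on *the athletes₅*.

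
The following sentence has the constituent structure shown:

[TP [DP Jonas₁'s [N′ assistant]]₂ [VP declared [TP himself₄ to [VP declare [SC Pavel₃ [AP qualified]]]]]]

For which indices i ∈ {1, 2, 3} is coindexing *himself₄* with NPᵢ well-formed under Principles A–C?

{2}

*himself* is an anaphor, so Principle A applies: it must be bound in its binding domain.
Binding domain of *himself₄*: the matrix TP, whose subject is [Jonas₁'s assistant]₂.
*Jonas₁* does not c-command the anaphor → cannot bind it.
*[Jonas₁'s assistant]₂* c-commands the anaphor within its binding domain → licit binder.
*Pavel₃* does not c-command the anaphor → cannot bind it.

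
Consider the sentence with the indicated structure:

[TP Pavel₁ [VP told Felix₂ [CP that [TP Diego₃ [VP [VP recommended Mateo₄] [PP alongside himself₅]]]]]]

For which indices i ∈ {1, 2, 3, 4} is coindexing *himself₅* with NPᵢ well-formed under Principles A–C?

{3}

*himself* is an anaphor, so Principle A applies: it must be bound in its binding domain.
Binding domain of *himself₅*: the embedded TP, whose subject is Diego₃.
*Pavel₁* c-commands the anaphor but is outside its binding domain → cannot satisfy Principle A.
*Felix₂* c-commands the anaphor but is outside its binding domain → cannot satisfy Principle A.
*Diego₃* c-commands the anaphor within its binding domain → licit binder.
*Mateo₄* does not c-command the anaphor → cannot bind it.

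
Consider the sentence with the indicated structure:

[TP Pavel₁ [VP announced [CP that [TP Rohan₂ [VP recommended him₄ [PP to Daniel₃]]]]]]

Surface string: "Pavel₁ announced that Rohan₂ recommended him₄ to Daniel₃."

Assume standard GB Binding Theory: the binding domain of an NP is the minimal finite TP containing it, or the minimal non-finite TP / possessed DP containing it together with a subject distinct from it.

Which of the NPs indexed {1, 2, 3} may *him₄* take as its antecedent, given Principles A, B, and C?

{1}

*him* is a pronoun, so Principle B applies: it must be free in its binding domain.
Binding domain of *him₄*: the embedded TP, whose subject is Rohan₂.
*Pavel₁* c-commands the pronoun but from outside its binding domain, and is not c-commanded by it → coindexation permitted.
*Rohan₂* c-commands the pronoun within its binding domain → coindexation would violate Principle B.
*Daniel₃*: the pronoun c-commands this R-expression → coindexation would violate Principle C on *Daniel₃*.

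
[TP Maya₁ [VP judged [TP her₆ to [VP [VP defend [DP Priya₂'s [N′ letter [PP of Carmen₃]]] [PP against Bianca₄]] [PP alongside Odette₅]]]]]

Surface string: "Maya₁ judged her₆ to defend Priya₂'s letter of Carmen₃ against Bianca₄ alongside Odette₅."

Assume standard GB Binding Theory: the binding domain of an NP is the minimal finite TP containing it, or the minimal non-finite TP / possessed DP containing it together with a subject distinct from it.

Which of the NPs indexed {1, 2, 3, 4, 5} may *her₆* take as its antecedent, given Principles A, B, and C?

*her* is a pronoun, so Principle B applies: it must be free in its binding domain.
Binding domain of *her₆*: the matrix TP, whose subject is Maya₁.
*Maya₁* c-commands the pronoun within its binding domain → coindexation would violate Principle B.
*Priya₂*: the pronoun c-commands this R-expression → coindexation would violate Principle C on *Priya₂*.
*Carmen₃*: the pronoun c-commands this R-expression → coindexation would violate Principle C on *Carmen₃*.
*Bianca₄*: the pronoun c-commands this R-expression → coindexation would violate Principle C on *Bianca₄*.
*Odette₅*: the pronoun c-commands this R-expression → coindexation would violate Principle C on *Odette₅*.

none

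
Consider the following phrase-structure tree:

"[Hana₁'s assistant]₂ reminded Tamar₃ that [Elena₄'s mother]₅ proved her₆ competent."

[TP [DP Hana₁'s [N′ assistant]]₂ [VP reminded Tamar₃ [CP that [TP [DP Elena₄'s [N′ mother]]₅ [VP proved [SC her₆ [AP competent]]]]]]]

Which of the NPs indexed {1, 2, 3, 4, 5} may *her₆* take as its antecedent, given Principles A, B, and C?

{1, 2, 3, 4}

*her* is a pronoun, so Principle B applies: it must be free in its binding domain.
Binding domain of *her₆*: the embedded TP, whose subject is [Elena₄'s mother]₅.
*Hana₁* and the pronoun do not c-command one another → neither Principle B nor Principle C is at stake; coindexation permitted.
*[Hana₁'s assistant]₂* c-commands the pronoun but from outside its binding domain, and is not c-commanded by it → coindexation permitted.
*Tamar₃* c-commands the pronoun but from outside its binding domain, and is not c-commanded by it → coindexation permitted.
*Elena₄* and the pronoun do not c-command one another → neither Principle B nor Principle C is at stake; coindexation permitted.
*[Elena₄'s mother]₅* c-commands the pronoun within its binding domain → coindexation would violate Principle B.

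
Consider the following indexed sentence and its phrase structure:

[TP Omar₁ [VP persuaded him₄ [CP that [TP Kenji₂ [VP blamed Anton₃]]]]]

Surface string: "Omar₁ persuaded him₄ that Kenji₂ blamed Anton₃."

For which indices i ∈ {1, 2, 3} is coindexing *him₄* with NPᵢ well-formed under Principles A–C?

*him* is a pronoun, so Principle B applies: it must be free in its binding domain.
Binding domain of *him₄*: the matrix TP, whose subject is Omar₁.
*Omar₁* c-commands the pronoun within its binding domain → coindexation would violate Principle B.
*Kenji₂*: the pronoun c-commands this R-expression → coindexation would violate Principle C on *Kenji₂*.
*Anton₃*: the pronoun c-commands this R-expression → coindexation would violate Principle C on *Anton₃*.

none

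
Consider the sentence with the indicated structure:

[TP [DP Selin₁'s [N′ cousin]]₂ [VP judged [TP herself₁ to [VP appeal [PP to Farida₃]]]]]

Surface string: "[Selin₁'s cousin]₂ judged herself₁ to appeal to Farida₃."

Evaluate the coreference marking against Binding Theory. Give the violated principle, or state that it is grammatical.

The two coindexed NPs are *Selin₁* and *herself₁*.
*herself₁* is an anaphor. Principle A requires it to be bound within its binding domain — the matrix TP, whose subject is [Selin₁'s cousin]₂.
Within that domain it is c-commanded by *[Selin₁'s cousin]₂*, which does not share its index.
*Selin₁* does not c-command the anaphor at all.
The anaphor is unbound in its domain → Principle A violation.

Principle A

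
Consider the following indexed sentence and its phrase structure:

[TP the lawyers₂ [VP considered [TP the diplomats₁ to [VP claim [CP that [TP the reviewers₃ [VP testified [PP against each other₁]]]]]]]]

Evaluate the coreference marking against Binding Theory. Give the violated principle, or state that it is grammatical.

Principle A

The two coindexed NPs are *the diplomats₁* and *each other₁*.
*each other₁* is an anaphor. Principle A requires it to be bound within its binding domain — the embedded TP, whose subject is the reviewers₃.
Within that domain it is c-commanded by *the reviewers₃*, which does not share its index.
*the diplomats₁* does c-command the anaphor, but from outside its binding domain.
The anaphor is unbound in its domain → Principle A violation.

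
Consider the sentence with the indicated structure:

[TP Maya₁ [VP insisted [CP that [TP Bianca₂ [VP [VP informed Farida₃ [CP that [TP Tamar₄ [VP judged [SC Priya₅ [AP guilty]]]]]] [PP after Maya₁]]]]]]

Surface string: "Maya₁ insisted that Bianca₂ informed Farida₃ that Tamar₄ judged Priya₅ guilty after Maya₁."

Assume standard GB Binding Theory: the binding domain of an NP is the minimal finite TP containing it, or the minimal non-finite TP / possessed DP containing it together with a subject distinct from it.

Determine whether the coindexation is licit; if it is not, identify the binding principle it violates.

The two coindexed NPs are *Maya₁* (the higher occurrence) and *Maya₁* (the lower occurrence).
*Maya₁* (the lower occurrence) is an R-expression. Principle C requires it to be free everywhere.
*Maya₁* (the higher occurrence) c-commands it and carries the same index.
The R-expression is bound → Principle C violation.

Principle C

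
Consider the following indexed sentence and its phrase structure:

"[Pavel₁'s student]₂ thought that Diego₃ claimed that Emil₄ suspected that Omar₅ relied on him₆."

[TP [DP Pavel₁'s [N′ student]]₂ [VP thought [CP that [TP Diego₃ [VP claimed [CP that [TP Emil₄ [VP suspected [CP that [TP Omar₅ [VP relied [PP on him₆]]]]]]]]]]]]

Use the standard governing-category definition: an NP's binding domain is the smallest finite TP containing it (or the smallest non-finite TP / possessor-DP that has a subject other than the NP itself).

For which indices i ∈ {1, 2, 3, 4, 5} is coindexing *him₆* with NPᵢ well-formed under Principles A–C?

{1, 2, 3, 4}

*him* is a pronoun, so Principle B applies: it must be free in its binding domain.
Binding domain of *him₆*: the embedded TP, whose subject is Omar₅.
*Pavel₁* and the pronoun do not c-command one another → neither Principle B nor Principle C is at stake; coindexation permitted.
*[Pavel₁'s student]₂* c-commands the pronoun but from outside its binding domain, and is not c-commanded by it → coindexation permitted.
*Diego₃* c-commands the pronoun but from outside its binding domain, and is not c-commanded by it → coindexation permitted.
*Emil₄* c-commands the pronoun but from outside its binding domain, and is not c-commanded by it → coindexation permitted.
*Omar₅* c-commands the pronoun within its binding domain → coindexation would violate Principle B.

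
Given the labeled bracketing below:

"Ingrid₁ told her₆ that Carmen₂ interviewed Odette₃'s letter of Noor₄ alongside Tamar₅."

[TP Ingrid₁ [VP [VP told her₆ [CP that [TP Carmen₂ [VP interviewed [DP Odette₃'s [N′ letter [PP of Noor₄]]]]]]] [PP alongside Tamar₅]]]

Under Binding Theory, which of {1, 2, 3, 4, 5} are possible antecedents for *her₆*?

{5}

*her* is a pronoun, so Principle B applies: it must be free in its binding domain.
Binding domain of *her₆*: the matrix TP, whose subject is Ingrid₁.
*Ingrid₁* c-commands the pronoun within its binding domain → coindexation would violate Principle B.
*Carmen₂*: the pronoun c-commands this R-expression → coindexation would violate Principle C on *Carmen₂*.
*Odette₃*: the pronoun c-commands this R-expression → coindexation would violate Principle C on *Odette₃*.
*Noor₄*: the pronoun c-commands this R-expression → coindexation would violate Principle C on *Noor₄*.
*Tamar₅* and the pronoun do not c-command one another → neither Principle B nor Principle C is at stake; coindexation permitted.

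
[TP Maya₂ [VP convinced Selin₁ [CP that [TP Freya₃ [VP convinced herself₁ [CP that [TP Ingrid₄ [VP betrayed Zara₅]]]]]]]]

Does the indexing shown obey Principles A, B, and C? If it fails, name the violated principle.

The two coindexed NPs are *Selin₁* and *herself₁*.
*herself₁* is an anaphor. Principle A requires it to be bound within its binding domain — the embedded TP, whose subject is Freya₃.
Within that domain it is c-commanded by *Freya₃*, which does not share its index.
*Selin₁* does c-command the anaphor, but from outside its binding domain.
The anaphor is unbound in its domain → Principle A violation.

Principle A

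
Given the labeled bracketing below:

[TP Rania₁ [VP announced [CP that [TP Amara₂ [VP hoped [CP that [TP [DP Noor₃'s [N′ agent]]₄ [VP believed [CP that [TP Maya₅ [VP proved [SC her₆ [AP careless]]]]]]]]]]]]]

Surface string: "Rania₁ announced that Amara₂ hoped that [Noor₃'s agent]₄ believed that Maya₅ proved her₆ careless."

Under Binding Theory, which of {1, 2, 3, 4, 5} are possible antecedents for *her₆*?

{1, 2, 3, 4}

*her* is a pronoun, so Principle B applies: it must be free in its binding domain.
Binding domain of *her₆*: the embedded TP, whose subject is Maya₅.
*Rania₁* c-commands the pronoun but from outside its binding domain, and is not c-commanded by it → coindexation permitted.
*Amara₂* c-commands the pronoun but from outside its binding domain, and is not c-commanded by it → coindexation permitted.
*Noor₃* and the pronoun do not c-command one another → neither Principle B nor Principle C is at stake; coindexation permitted.
*[Noor₃'s agent]₄* c-commands the pronoun but from outside its binding domain, and is not c-commanded by it → coindexation permitted.
*Maya₅* c-commands the pronoun within its binding domain → coindexation would violate Principle B.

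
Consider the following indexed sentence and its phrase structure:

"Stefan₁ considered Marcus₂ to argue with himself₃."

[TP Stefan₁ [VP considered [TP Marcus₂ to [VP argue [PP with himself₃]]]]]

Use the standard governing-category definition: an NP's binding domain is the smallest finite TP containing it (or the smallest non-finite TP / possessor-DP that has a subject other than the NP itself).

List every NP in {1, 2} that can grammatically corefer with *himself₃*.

{2}

*himself* is an anaphor, so Principle A applies: it must be bound in its binding domain.
Binding domain of *himself₃*: the embedded TP, whose subject is Marcus₂.
*Stefan₁* c-commands the anaphor but is outside its binding domain → cannot satisfy Principle A.
*Marcus₂* c-commands the anaphor within its binding domain → licit binder.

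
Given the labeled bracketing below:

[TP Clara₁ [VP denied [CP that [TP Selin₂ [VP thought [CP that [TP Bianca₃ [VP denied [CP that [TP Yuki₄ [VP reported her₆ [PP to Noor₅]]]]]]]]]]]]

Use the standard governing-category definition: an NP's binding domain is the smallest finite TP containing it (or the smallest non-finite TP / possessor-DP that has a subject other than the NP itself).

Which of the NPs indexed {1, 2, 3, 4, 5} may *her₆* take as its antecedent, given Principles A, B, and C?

*her* is a pronoun, so Principle B applies: it must be free in its binding domain.
Binding domain of *her₆*: the embedded TP, whose subject is Yuki₄.
*Clara₁* c-commands the pronoun but from outside its binding domain, and is not c-commanded by it → coindexation permitted.
*Selin₂* c-commands the pronoun but from outside its binding domain, and is not c-commanded by it → coindexation permitted.
*Bianca₃* c-commands the pronoun but from outside its binding domain, and is not c-commanded by it → coindexation permitted.
*Yuki₄* c-commands the pronoun within its binding domain → coindexation would violate Principle B.
*Noor₅*: the pronoun c-commands this R-expression → coindexation would violate Principle C on *Noor₅*.

{1, 2, 3}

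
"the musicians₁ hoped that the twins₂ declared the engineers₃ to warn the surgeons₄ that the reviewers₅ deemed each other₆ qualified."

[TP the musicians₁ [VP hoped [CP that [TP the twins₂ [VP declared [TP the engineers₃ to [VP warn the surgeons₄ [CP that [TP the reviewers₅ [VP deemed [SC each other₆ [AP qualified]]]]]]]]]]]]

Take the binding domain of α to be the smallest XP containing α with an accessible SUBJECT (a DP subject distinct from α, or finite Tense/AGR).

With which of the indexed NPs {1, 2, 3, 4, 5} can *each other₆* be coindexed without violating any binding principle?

{5}

*each other* is an anaphor, so Principle A applies: it must be bound in its binding domain.
Binding domain of *each other₆*: the embedded TP, whose subject is the reviewers₅.
*the musicians₁* c-commands the anaphor but is outside its binding domain → cannot satisfy Principle A.
*the twins₂* c-commands the anaphor but is outside its binding domain → cannot satisfy Principle A.
*the engineers₃* c-commands the anaphor but is outside its binding domain → cannot satisfy Principle A.
*the surgeons₄* c-commands the anaphor but is outside its binding domain → cannot satisfy Principle A.
*the reviewers₅* c-commands the anaphor within its binding domain → licit binder.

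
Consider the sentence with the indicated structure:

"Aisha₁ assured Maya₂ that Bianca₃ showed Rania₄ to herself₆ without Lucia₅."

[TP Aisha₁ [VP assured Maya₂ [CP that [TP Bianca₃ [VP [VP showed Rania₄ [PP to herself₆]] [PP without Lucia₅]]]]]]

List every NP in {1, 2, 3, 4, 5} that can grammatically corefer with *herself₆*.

*herself* is an anaphor, so Principle A applies: it must be bound in its binding domain.
Binding domain of *herself₆*: the embedded TP, whose subject is Bianca₃.
*Aisha₁* c-commands the anaphor but is outside its binding domain → cannot satisfy Principle A.
*Maya₂* c-commands the anaphor but is outside its binding domain → cannot satisfy Principle A.
*Bianca₃* c-commands the anaphor within its binding domain → licit binder.
*Rania₄* c-commands the anaphor within its binding domain → licit binder.
*Lucia₅* does not c-command the anaphor → cannot bind it.

{3, 4}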